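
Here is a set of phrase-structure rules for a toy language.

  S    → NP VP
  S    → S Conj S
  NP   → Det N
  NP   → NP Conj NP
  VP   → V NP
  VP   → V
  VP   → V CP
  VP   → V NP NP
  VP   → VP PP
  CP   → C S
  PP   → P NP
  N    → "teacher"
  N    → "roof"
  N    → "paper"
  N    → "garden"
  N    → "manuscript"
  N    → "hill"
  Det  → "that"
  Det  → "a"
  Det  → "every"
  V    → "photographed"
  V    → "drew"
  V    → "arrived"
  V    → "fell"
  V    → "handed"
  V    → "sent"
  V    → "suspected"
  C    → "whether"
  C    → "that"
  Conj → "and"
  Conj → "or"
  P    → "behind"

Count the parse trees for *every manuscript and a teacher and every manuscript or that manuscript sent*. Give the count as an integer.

5

Two of the 5 distinct bracketings:
[S [NP [NP [Det every] [N manuscript]] [Conj and] [NP [NP [Det a] [N teacher]] [Conj and] [NP [NP [Det every] [N manuscript]] [Conj or] [NP [Det that] [N manuscript]]]]] [VP [V sent]]]
[S [NP [NP [Det every] [N manuscript]] [Conj and] [NP [NP [NP [Det a] [N teacher]] [Conj and] [NP [Det every] [N manuscript]]] [Conj or] [NP [Det that] [N manuscript]]]] [VP [V sent]]]
The trees differ in how a recursive rule is bracketed over the same span.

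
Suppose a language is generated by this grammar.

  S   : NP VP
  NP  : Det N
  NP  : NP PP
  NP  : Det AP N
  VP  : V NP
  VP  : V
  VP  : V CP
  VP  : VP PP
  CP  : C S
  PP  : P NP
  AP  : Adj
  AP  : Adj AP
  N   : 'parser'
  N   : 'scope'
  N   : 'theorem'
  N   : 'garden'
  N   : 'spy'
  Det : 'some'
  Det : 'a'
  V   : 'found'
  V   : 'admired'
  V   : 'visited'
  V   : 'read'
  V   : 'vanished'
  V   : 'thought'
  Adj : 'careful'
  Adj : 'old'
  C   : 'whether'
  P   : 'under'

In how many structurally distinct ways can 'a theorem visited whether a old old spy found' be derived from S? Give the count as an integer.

1

[S [NP [Det a] [N theorem]] [VP [V visited] [CP [C whether] [S [NP [Det a] [AP [Adj old] [AP [Adj old]]] [N spy]] [VP [V found]]]]]]
No rule offers an alternative attachment or grouping for any span, so this is the only derivation.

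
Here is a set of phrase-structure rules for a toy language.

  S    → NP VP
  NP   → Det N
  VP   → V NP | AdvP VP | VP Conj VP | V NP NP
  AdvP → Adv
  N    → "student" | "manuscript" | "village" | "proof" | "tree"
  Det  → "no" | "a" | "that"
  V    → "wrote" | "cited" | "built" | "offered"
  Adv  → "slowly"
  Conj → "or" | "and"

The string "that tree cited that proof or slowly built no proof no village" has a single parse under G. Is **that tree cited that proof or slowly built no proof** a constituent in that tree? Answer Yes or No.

No

[S [NP [Det that] [N tree]] [VP [VP [V cited] [NP [Det that] [N proof]]] [Conj or] [VP [AdvP [Adv slowly]] [VP [V built] [NP [Det no] [N proof]] [NP [Det no] [N village]]]]]]
The smallest constituent containing 'that tree cited that proof or slowly built no proof' is the S spanning 'that tree cited that proof or slowly built no proof no village'; no single node in the tree dominates exactly the given words.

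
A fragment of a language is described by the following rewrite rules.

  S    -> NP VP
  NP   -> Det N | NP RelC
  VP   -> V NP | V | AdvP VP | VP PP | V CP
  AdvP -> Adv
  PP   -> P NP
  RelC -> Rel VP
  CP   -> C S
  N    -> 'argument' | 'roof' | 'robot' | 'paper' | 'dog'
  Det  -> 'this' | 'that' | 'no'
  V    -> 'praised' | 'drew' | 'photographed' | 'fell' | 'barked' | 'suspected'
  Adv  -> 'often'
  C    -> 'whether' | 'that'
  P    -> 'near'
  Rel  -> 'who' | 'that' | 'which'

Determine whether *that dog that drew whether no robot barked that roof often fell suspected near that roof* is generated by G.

Ungrammatical

For S → NP VP, every NP-prefix leaves a non-VP remainder: after 'that dog' the remainder is not a VP; after 'that dog that drew' the remainder is not a VP; after 'that dog that drew whether no robot barked' the remainder is not a VP (and 1 more).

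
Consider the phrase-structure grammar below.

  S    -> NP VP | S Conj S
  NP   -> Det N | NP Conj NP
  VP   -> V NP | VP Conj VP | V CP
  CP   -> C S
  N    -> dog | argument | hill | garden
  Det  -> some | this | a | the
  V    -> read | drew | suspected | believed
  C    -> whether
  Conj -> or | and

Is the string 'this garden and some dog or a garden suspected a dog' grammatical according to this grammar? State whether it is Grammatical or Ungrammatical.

Grammatical

S
  NP
    NP
      Det: this
      N: garden
    Conj: and
    NP
      NP
        Det: some
        N: dog
      Conj: or
      NP
        Det: a
        N: garden
  VP
    V: suspected
    NP
      Det: a
      N: dog
Each bracket corresponds to one application of a listed rule, so the string is derivable from S.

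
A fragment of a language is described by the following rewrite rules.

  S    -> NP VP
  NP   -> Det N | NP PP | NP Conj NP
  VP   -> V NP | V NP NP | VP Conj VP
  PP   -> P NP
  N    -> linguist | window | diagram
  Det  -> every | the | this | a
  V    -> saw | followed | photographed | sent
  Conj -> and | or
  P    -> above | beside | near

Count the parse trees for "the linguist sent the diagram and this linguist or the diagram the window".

2

The two bracketings:
[S [NP [Det the] [N linguist]] [VP [V sent] [NP [NP [Det the] [N diagram]] [Conj and] [NP [NP [Det this] [N linguist]] [Conj or] [NP [Det the] [N diagram]]]] [NP [Det the] [N window]]]]
[S [NP [Det the] [N linguist]] [VP [V sent] [NP [NP [NP [Det the] [N diagram]] [Conj and] [NP [Det this] [N linguist]]] [Conj or] [NP [Det the] [N diagram]]] [NP [Det the] [N window]]]]
The trees differ in how a recursive rule is bracketed over the same span.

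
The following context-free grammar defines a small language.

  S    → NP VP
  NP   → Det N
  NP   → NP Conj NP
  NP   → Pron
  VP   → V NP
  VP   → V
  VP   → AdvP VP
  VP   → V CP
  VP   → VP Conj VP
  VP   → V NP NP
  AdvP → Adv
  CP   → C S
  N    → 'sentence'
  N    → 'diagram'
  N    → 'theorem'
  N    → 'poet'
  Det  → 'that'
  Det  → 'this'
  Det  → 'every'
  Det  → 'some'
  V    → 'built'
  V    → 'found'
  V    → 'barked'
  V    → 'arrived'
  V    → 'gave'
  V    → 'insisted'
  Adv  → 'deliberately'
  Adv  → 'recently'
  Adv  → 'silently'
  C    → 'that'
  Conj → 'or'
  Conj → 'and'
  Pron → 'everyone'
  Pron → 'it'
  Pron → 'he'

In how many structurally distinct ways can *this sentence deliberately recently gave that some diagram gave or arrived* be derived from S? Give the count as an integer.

4

Two of the 4 distinct bracketings:
[S [NP [Det this] [N sentence]] [VP [AdvP [Adv deliberately]] [VP [AdvP [Adv recently]] [VP [V gave] [CP [C that] [S [NP [Det some] [N diagram]] [VP [VP [V gave]] [Conj or] [VP [V arrived]]]]]]]]]
[S [NP [Det this] [N sentence]] [VP [AdvP [Adv deliberately]] [VP [AdvP [Adv recently]] [VP [VP [V gave] [CP [C that] [S [NP [Det some] [N diagram]] [VP [V gave]]]]] [Conj or] [VP [V arrived]]]]]]
The trees differ in how a recursive rule is bracketed over the same span.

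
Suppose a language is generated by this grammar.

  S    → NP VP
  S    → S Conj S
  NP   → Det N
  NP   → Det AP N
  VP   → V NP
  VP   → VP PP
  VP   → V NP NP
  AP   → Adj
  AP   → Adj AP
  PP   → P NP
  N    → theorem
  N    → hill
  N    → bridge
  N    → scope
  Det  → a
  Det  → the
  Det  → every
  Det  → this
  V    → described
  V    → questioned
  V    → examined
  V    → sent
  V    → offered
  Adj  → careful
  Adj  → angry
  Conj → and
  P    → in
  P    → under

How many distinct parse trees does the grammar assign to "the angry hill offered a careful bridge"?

1

[S [NP [Det the] [AP [Adj angry]] [N hill]] [VP [V offered] [NP [Det a] [AP [Adj careful]] [N bridge]]]]
No rule offers an alternative attachment or grouping for any span, so this is the only derivation.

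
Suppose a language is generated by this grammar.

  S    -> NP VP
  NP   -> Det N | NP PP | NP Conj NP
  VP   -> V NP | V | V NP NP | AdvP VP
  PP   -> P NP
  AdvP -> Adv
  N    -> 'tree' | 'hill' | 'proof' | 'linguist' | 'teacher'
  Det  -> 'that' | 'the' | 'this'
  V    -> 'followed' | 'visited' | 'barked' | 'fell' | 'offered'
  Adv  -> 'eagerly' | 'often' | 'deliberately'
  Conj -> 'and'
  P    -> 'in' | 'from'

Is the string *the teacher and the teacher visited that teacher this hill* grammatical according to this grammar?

[S [NP [NP [Det the] [N teacher]] [Conj and] [NP [Det the] [N teacher]]] [VP [V visited] [NP [Det that] [N teacher]] [NP [Det this] [N hill]]]]
Every word is introduced by a lexical rule and the phrasal rules combine the resulting categories into a single S.

Grammatical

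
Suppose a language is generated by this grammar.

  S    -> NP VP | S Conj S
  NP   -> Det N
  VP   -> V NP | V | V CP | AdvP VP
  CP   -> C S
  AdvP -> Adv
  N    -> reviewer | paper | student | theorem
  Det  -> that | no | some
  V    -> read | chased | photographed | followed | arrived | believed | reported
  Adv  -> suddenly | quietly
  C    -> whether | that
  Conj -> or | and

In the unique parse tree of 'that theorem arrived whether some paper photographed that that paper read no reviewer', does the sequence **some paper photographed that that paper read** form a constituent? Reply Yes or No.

[S [NP [Det that] [N theorem]] [VP [V arrived] [CP [C whether] [S [NP [Det some] [N paper]] [VP [V photographed] [CP [C that] [S [NP [Det that] [N paper]] [VP [V read] [NP [Det no] [N reviewer]]]]]]]]]]
The smallest constituent containing 'some paper photographed that that paper read' is the S spanning 'some paper photographed that that paper read no reviewer'; no single node in the tree dominates exactly the given words.

No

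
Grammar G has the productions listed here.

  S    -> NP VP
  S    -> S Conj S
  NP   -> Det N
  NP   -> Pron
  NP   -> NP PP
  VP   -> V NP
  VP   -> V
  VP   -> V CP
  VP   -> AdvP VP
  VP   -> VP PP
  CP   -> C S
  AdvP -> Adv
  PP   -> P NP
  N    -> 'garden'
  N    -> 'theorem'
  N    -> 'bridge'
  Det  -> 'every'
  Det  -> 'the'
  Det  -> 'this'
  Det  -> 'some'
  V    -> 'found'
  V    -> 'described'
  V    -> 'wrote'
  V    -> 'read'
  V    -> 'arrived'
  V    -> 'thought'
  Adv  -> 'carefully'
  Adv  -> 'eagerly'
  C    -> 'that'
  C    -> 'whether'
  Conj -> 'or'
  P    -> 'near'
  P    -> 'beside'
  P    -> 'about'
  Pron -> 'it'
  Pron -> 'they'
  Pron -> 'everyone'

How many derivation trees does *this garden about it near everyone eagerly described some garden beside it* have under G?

Two of the 6 distinct bracketings:
[S [NP [NP [Det this] [N garden]] [PP [P about] [NP [NP [Pron it]] [PP [P near] [NP [Pron everyone]]]]]] [VP [AdvP [Adv eagerly]] [VP [V described] [NP [NP [Det some] [N garden]] [PP [P beside] [NP [Pron it]]]]]]]
[S [NP [NP [Det this] [N garden]] [PP [P about] [NP [NP [Pron it]] [PP [P near] [NP [Pron everyone]]]]]] [VP [AdvP [Adv eagerly]] [VP [VP [V described] [NP [Det some] [N garden]]] [PP [P beside] [NP [Pron it]]]]]]
The difference turns on whether VP → VP PP is used at the relevant span, versus an alternative expansion of VP.

6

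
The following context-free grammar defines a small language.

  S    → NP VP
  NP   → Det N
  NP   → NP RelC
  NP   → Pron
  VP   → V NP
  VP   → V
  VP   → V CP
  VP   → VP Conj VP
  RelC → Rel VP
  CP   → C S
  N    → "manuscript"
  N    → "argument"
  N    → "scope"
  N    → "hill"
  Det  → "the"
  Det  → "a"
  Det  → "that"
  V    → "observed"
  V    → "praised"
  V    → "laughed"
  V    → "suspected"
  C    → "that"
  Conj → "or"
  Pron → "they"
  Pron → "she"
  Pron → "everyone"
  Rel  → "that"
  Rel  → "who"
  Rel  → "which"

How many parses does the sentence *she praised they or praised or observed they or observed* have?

5

Two of the 5 distinct bracketings:
[S [NP [Pron she]] [VP [VP [V praised] [NP [Pron they]]] [Conj or] [VP [VP [V praised]] [Conj or] [VP [VP [V observed] [NP [Pron they]]] [Conj or] [VP [V observed]]]]]]
[S [NP [Pron she]] [VP [VP [V praised] [NP [Pron they]]] [Conj or] [VP [VP [VP [V praised]] [Conj or] [VP [V observed] [NP [Pron they]]]] [Conj or] [VP [V observed]]]]]
The trees differ in how a recursive rule is bracketed over the same span.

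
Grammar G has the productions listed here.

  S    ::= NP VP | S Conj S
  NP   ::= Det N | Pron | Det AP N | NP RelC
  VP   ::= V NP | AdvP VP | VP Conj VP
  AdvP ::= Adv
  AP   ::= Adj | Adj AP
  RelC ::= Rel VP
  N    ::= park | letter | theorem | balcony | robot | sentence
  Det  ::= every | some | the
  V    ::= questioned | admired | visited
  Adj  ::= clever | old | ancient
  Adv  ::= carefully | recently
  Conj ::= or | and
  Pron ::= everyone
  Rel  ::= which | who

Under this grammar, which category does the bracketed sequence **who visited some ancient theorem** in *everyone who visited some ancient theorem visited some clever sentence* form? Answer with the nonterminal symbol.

S
  NP
    NP
      Pron: everyone
    RelC
      Rel: who
      VP
        V: visited
        NP
          Det: some
          AP
            Adj: ancient
          N: theorem
  VP
    V: visited
    NP
      Det: some
      AP
        Adj: clever
      N: sentence
The span 'who visited some ancient theorem' is the RelC node built by RelC → Rel VP.

RelC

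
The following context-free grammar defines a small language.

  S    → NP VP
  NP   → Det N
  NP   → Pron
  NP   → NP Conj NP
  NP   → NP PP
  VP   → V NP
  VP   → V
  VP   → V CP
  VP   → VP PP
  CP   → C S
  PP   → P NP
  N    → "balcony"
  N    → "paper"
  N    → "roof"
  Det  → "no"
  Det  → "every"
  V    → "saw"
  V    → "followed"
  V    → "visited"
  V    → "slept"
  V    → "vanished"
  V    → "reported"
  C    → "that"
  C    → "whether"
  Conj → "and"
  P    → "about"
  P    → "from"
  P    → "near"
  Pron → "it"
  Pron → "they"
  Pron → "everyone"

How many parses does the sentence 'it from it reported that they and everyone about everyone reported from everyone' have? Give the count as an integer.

Two of the 4 distinct bracketings:
[S [NP [NP [Pron it]] [PP [P from] [NP [Pron it]]]] [VP [V reported] [CP [C that] [S [NP [NP [Pron they]] [Conj and] [NP [NP [Pron everyone]] [PP [P about] [NP [Pron everyone]]]]] [VP [VP [V reported]] [PP [P from] [NP [Pron everyone]]]]]]]]
[S [NP [NP [Pron it]] [PP [P from] [NP [Pron it]]]] [VP [V reported] [CP [C that] [S [NP [NP [NP [Pron they]] [Conj and] [NP [Pron everyone]]] [PP [P about] [NP [Pron everyone]]]] [VP [VP [V reported]] [PP [P from] [NP [Pron everyone]]]]]]]]
The trees differ in how a recursive rule is bracketed over the same span.

4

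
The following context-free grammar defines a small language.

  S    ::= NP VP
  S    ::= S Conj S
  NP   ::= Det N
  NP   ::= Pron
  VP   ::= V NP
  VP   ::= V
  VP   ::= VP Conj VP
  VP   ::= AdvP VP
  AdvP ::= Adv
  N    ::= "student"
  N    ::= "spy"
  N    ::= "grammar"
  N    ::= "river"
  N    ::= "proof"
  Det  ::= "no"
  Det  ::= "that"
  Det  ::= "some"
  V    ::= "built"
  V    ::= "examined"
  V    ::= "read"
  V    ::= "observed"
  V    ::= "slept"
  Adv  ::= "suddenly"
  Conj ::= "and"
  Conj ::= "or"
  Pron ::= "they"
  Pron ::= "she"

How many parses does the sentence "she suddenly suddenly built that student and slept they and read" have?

Two of the 9 distinct bracketings:
[S [NP [Pron she]] [VP [VP [AdvP [Adv suddenly]] [VP [AdvP [Adv suddenly]] [VP [V built] [NP [Det that] [N student]]]]] [Conj and] [VP [VP [V slept] [NP [Pron they]]] [Conj and] [VP [V read]]]]]
[S [NP [Pron she]] [VP [VP [VP [AdvP [Adv suddenly]] [VP [AdvP [Adv suddenly]] [VP [V built] [NP [Det that] [N student]]]]] [Conj and] [VP [V slept] [NP [Pron they]]]] [Conj and] [VP [V read]]]]
The trees differ in how a recursive rule is bracketed over the same span.

9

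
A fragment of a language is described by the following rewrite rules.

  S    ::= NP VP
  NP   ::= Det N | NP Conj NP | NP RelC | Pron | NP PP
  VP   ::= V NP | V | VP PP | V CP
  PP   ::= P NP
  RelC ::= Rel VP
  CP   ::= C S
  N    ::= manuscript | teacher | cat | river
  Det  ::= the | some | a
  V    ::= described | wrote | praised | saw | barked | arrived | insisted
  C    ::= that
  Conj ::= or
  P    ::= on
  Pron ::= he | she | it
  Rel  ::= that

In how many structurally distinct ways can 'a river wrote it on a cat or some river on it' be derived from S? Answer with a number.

Two of the 10 distinct bracketings:
[S [NP [Det a] [N river]] [VP [V wrote] [NP [NP [NP [Pron it]] [PP [P on] [NP [Det a] [N cat]]]] [Conj or] [NP [NP [Det some] [N river]] [PP [P on] [NP [Pron it]]]]]]]
[S [NP [Det a] [N river]] [VP [V wrote] [NP [NP [Pron it]] [PP [P on] [NP [NP [Det a] [N cat]] [Conj or] [NP [NP [Det some] [N river]] [PP [P on] [NP [Pron it]]]]]]]]]
The trees differ in how a recursive rule is bracketed over the same span.

10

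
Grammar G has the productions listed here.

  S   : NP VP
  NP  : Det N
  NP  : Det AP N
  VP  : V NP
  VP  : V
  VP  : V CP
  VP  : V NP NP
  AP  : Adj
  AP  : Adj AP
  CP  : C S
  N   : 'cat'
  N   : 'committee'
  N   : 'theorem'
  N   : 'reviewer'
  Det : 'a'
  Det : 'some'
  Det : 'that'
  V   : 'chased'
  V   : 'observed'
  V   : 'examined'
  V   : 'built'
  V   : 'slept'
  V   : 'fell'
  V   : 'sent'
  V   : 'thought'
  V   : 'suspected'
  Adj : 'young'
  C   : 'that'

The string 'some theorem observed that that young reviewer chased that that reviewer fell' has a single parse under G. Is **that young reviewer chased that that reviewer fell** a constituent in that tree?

[S [NP [Det some] [N theorem]] [VP [V observed] [CP [C that] [S [NP [Det that] [AP [Adj young]] [N reviewer]] [VP [V chased] [CP [C that] [S [NP [Det that] [N reviewer]] [VP [V fell]]]]]]]]]
The words 'that young reviewer chased that that reviewer fell' are exhaustively dominated by a single S node (built by S → NP VP), so they form a constituent.

Yes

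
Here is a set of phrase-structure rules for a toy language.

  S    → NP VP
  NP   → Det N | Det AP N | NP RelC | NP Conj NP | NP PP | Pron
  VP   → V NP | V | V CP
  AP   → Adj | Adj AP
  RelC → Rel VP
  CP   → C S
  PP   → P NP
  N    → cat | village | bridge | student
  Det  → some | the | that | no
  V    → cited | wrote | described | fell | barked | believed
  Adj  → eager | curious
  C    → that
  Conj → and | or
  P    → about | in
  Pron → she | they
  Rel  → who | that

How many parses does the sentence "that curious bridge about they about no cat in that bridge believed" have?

Two of the 5 distinct bracketings:
[S [NP [NP [Det that] [AP [Adj curious]] [N bridge]] [PP [P about] [NP [NP [Pron they]] [PP [P about] [NP [NP [Det no] [N cat]] [PP [P in] [NP [Det that] [N bridge]]]]]]]] [VP [V believed]]]
[S [NP [NP [Det that] [AP [Adj curious]] [N bridge]] [PP [P about] [NP [NP [NP [Pron they]] [PP [P about] [NP [Det no] [N cat]]]] [PP [P in] [NP [Det that] [N bridge]]]]]] [VP [V believed]]]
The trees differ in how a recursive rule is bracketed over the same span.

5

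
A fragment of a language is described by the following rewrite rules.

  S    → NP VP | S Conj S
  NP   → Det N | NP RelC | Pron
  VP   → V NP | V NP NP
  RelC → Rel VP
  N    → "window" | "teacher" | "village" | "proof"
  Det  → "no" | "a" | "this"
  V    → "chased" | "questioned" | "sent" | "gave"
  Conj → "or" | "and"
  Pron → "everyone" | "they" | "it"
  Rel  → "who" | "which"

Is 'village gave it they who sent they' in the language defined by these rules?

For S → NP VP, no prefix of the string parses as an NP. The alternative S rule S → S Conj S likewise has no satisfying split.

Ungrammatical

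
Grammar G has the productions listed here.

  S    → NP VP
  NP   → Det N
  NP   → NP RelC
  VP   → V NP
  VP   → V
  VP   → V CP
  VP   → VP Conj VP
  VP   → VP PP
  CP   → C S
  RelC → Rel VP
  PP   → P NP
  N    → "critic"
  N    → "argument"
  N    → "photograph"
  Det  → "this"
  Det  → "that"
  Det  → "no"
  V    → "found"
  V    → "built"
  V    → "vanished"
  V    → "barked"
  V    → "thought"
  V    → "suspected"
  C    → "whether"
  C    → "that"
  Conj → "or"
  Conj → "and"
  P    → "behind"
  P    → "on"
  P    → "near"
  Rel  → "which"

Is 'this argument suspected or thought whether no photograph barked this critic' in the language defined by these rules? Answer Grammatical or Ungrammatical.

[S [NP [Det this] [N argument]] [VP [VP [V suspected]] [Conj or] [VP [V thought] [CP [C whether] [S [NP [Det no] [N photograph]] [VP [V barked] [NP [Det this] [N critic]]]]]]]]
The bracketing above is licensed at every node by one of the given productions, with S at the root.

Grammatical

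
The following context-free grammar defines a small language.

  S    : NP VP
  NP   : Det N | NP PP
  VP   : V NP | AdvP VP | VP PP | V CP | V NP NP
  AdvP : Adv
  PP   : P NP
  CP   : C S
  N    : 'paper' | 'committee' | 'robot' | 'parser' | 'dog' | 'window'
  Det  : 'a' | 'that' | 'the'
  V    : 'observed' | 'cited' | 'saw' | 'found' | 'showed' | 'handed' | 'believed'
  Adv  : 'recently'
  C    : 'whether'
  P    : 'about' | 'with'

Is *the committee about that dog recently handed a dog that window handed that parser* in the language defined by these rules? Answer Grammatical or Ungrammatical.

For S → NP VP, every NP-prefix leaves a non-VP remainder: after 'the committee' the remainder is not a VP; after 'the committee about that dog' the remainder is not a VP.

Ungrammatical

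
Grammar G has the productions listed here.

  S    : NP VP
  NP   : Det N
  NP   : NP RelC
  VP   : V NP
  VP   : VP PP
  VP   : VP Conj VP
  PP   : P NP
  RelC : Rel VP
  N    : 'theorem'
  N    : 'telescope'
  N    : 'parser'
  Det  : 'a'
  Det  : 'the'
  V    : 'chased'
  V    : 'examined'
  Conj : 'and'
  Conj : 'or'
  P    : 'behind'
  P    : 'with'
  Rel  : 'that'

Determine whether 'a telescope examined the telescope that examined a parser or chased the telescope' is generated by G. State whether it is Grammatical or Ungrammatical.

Grammatical

[S [NP [Det a] [N telescope]] [VP [V examined] [NP [NP [Det the] [N telescope]] [RelC [Rel that] [VP [VP [V examined] [NP [Det a] [N parser]]] [Conj or] [VP [V chased] [NP [Det the] [N telescope]]]]]]]]
Every word is introduced by a lexical rule and the phrasal rules combine the resulting categories into a single S.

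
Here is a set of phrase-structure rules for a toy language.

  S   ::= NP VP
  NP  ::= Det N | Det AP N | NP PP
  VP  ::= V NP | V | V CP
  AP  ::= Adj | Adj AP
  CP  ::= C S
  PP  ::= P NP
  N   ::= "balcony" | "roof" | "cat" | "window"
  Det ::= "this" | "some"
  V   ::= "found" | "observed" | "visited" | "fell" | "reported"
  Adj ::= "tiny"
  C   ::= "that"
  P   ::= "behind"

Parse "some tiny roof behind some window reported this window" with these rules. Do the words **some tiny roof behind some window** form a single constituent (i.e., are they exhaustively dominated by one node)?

Yes

[S [NP [NP [Det some] [AP [Adj tiny]] [N roof]] [PP [P behind] [NP [Det some] [N window]]]] [VP [V reported] [NP [Det this] [N window]]]]
The words 'some tiny roof behind some window' are exhaustively dominated by a single NP node (built by NP → NP PP), so they form a constituent.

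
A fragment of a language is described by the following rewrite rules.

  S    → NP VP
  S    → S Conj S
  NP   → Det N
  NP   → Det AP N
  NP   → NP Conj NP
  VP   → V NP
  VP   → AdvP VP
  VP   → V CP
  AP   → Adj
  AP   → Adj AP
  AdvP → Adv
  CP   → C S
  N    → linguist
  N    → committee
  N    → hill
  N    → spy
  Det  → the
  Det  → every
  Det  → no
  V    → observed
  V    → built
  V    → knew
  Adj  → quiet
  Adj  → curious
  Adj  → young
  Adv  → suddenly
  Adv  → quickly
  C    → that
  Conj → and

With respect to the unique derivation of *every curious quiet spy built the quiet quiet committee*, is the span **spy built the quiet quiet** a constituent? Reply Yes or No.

No

[S [NP [Det every] [AP [Adj curious] [AP [Adj quiet]]] [N spy]] [VP [V built] [NP [Det the] [AP [Adj quiet] [AP [Adj quiet]]] [N committee]]]]
The smallest constituent containing 'spy built the quiet quiet' is the S spanning 'every curious quiet spy built the quiet quiet committee'; no single node in the tree dominates exactly the given words.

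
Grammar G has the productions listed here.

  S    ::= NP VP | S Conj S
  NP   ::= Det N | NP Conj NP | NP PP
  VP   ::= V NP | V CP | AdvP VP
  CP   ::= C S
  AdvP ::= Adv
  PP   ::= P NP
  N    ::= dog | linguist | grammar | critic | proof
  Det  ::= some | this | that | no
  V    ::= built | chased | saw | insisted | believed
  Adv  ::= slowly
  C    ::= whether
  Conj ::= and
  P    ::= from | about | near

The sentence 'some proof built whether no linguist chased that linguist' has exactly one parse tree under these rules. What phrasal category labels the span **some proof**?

NP

[S [NP [Det some] [N proof]] [VP [V built] [CP [C whether] [S [NP [Det no] [N linguist]] [VP [V chased] [NP [Det that] [N linguist]]]]]]]
The span 'some proof' is the NP node built by NP → Det N.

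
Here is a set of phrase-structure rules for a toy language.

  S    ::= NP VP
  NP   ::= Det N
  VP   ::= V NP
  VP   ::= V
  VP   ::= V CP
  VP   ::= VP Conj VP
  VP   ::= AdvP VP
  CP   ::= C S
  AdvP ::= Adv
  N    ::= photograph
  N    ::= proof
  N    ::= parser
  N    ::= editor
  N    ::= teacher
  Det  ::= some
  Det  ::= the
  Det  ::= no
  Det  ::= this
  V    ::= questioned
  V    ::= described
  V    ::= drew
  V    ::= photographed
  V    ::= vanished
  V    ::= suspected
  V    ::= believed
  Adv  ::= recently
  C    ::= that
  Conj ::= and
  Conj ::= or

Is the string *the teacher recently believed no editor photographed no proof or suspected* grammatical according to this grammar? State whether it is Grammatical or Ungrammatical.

For S → NP VP, the only prefix that parses as NP is 'the teacher', but the remainder 'recently believed no editor photographed no proof or suspected' is not a VP under these rules.

Ungrammatical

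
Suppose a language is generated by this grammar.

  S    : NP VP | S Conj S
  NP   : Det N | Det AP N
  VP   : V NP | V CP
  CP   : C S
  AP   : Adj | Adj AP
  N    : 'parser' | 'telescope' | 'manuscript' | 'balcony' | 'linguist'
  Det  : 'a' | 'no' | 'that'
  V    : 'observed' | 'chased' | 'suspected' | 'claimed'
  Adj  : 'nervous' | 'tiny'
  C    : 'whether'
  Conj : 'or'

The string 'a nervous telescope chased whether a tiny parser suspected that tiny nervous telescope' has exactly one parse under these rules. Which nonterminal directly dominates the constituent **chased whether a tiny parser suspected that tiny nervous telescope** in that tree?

S

S
  NP
    Det: a
    AP
      Adj: nervous
    N: telescope
  VP
    V: chased
    CP
      C: whether
      S
        NP
          Det: a
          AP
            Adj: tiny
          N: parser
        VP
          V: suspected
          NP
            Det: that
            AP
              Adj: tiny
              AP
                Adj: nervous
            N: telescope
The span 'chased whether a tiny parser suspected that tiny nervous telescope' is the VP node built by VP → V CP.
Its mother is the S built by S → NP VP.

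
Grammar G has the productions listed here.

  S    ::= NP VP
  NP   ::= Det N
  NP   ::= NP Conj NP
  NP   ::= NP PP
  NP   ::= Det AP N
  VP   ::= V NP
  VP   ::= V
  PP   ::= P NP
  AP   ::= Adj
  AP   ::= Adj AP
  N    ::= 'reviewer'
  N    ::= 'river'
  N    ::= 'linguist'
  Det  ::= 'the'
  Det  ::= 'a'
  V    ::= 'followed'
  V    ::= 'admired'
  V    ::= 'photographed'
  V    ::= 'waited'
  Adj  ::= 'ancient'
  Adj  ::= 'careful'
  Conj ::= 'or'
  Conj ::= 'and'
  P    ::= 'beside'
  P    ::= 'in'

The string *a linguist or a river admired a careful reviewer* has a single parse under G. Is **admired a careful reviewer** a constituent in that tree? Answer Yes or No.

[S [NP [NP [Det a] [N linguist]] [Conj or] [NP [Det a] [N river]]] [VP [V admired] [NP [Det a] [AP [Adj careful]] [N reviewer]]]]
The words 'admired a careful reviewer' are exhaustively dominated by a single VP node (built by VP → V NP), so they form a constituent.

Yes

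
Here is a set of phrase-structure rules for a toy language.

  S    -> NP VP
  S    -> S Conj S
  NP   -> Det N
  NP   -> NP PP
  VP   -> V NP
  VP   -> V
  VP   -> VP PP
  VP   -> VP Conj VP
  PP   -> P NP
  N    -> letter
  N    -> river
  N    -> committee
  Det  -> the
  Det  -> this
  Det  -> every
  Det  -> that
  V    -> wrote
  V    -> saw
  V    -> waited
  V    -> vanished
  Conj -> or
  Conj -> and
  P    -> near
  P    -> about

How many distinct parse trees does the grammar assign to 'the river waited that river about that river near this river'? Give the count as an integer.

Two of the 5 distinct bracketings:
[S [NP [Det the] [N river]] [VP [V waited] [NP [NP [Det that] [N river]] [PP [P about] [NP [NP [Det that] [N river]] [PP [P near] [NP [Det this] [N river]]]]]]]]
[S [NP [Det the] [N river]] [VP [V waited] [NP [NP [NP [Det that] [N river]] [PP [P about] [NP [Det that] [N river]]]] [PP [P near] [NP [Det this] [N river]]]]]]
The trees differ in how a recursive rule is bracketed over the same span.

5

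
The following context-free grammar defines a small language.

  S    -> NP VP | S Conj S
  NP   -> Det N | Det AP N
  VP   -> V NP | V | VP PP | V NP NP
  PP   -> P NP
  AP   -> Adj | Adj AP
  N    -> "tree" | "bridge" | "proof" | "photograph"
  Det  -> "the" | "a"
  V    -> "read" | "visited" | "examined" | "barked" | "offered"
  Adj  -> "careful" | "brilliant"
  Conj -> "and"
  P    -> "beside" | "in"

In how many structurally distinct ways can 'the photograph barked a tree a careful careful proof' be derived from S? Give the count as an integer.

[S [NP [Det the] [N photograph]] [VP [V barked] [NP [Det a] [N tree]] [NP [Det a] [AP [Adj careful] [AP [Adj careful]]] [N proof]]]]
No rule offers an alternative attachment or grouping for any span, so this is the only derivation.

1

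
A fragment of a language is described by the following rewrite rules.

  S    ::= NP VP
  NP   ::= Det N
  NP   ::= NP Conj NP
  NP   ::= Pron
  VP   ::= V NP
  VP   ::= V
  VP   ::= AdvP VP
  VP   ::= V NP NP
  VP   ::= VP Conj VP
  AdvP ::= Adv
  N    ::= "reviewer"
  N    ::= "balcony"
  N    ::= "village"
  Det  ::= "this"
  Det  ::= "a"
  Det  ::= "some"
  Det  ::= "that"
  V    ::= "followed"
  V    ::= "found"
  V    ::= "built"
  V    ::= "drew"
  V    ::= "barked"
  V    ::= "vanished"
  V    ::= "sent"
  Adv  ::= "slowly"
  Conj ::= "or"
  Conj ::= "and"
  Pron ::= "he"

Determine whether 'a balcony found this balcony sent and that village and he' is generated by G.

For S → NP VP, the only prefix that parses as NP is 'a balcony', but the remainder 'found this balcony sent and that village and he' is not a VP under these rules.

Ungrammatical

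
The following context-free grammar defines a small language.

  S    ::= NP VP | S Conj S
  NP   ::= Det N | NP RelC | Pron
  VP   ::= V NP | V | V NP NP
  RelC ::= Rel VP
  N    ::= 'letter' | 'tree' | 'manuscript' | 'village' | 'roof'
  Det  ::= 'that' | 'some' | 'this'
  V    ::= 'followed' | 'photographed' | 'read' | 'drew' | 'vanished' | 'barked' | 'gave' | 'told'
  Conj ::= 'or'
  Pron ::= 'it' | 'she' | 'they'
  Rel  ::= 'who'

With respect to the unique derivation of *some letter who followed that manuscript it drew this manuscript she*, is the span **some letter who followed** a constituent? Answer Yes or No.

[S [NP [NP [Det some] [N letter]] [RelC [Rel who] [VP [V followed] [NP [Det that] [N manuscript]] [NP [Pron it]]]]] [VP [V drew] [NP [Det this] [N manuscript]] [NP [Pron she]]]]
The smallest constituent containing 'some letter who followed' is the NP spanning 'some letter who followed that manuscript it'; no single node in the tree dominates exactly the given words.

No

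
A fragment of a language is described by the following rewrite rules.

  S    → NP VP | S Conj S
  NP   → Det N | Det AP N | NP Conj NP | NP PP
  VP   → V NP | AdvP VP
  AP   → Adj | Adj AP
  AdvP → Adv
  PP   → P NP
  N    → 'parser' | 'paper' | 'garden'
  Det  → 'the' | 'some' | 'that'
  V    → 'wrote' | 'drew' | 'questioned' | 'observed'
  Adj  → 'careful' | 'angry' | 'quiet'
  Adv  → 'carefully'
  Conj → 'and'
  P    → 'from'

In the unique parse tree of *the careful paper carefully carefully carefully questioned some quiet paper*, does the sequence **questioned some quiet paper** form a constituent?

[S [NP [Det the] [AP [Adj careful]] [N paper]] [VP [AdvP [Adv carefully]] [VP [AdvP [Adv carefully]] [VP [AdvP [Adv carefully]] [VP [V questioned] [NP [Det some] [AP [Adj quiet]] [N paper]]]]]]]
The words 'questioned some quiet paper' are exhaustively dominated by a single VP node (built by VP → V NP), so they form a constituent.

Yes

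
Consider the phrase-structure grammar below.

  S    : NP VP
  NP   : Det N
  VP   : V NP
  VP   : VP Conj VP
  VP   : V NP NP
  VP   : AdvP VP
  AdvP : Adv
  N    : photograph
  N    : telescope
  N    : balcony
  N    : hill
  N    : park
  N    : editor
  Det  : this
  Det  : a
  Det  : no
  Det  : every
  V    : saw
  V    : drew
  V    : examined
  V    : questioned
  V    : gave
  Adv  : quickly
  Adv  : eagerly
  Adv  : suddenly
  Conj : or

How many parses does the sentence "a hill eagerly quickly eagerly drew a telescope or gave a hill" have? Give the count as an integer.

4

Two of the 4 distinct bracketings:
[S [NP [Det a] [N hill]] [VP [VP [AdvP [Adv eagerly]] [VP [AdvP [Adv quickly]] [VP [AdvP [Adv eagerly]] [VP [V drew] [NP [Det a] [N telescope]]]]]] [Conj or] [VP [V gave] [NP [Det a] [N hill]]]]]
[S [NP [Det a] [N hill]] [VP [AdvP [Adv eagerly]] [VP [VP [AdvP [Adv quickly]] [VP [AdvP [Adv eagerly]] [VP [V drew] [NP [Det a] [N telescope]]]]] [Conj or] [VP [V gave] [NP [Det a] [N hill]]]]]]
The trees differ in how a recursive rule is bracketed over the same span.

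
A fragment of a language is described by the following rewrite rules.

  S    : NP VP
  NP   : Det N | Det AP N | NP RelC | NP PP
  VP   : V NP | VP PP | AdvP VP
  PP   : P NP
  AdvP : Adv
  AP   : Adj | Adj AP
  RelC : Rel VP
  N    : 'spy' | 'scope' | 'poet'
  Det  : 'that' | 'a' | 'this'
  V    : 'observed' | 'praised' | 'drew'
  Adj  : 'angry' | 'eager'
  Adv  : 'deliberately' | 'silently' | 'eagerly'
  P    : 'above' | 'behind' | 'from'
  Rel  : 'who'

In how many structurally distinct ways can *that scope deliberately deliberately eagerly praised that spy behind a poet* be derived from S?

5

Two of the 5 distinct bracketings:
[S [NP [Det that] [N scope]] [VP [VP [AdvP [Adv deliberately]] [VP [AdvP [Adv deliberately]] [VP [AdvP [Adv eagerly]] [VP [V praised] [NP [Det that] [N spy]]]]]] [PP [P behind] [NP [Det a] [N poet]]]]]
[S [NP [Det that] [N scope]] [VP [AdvP [Adv deliberately]] [VP [VP [AdvP [Adv deliberately]] [VP [AdvP [Adv eagerly]] [VP [V praised] [NP [Det that] [N spy]]]]] [PP [P behind] [NP [Det a] [N poet]]]]]]
The trees differ in how a recursive rule is bracketed over the same span.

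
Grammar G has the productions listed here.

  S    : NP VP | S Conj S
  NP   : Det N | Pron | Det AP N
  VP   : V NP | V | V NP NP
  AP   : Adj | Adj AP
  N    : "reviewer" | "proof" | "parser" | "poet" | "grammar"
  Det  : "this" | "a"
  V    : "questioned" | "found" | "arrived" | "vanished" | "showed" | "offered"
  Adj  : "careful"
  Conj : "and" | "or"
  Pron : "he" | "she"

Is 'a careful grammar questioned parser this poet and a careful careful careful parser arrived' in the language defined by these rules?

A V word can never sit immediately before an N word in any string this grammar generates, so the substring 'questioned parser' rules out a derivation.

Ungrammatical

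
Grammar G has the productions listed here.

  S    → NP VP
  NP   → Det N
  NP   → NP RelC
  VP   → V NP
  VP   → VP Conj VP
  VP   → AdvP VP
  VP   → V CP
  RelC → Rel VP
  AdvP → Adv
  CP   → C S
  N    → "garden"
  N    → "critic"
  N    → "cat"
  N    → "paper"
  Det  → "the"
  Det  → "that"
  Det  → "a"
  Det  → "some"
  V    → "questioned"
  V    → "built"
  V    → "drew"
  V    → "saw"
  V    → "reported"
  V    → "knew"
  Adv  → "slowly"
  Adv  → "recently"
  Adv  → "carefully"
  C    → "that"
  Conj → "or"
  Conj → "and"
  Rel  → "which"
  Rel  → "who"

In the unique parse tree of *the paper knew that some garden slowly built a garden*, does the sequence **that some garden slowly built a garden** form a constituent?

[S [NP [Det the] [N paper]] [VP [V knew] [CP [C that] [S [NP [Det some] [N garden]] [VP [AdvP [Adv slowly]] [VP [V built] [NP [Det a] [N garden]]]]]]]]
The words 'that some garden slowly built a garden' are exhaustively dominated by a single CP node (built by CP → C S), so they form a constituent.

Yes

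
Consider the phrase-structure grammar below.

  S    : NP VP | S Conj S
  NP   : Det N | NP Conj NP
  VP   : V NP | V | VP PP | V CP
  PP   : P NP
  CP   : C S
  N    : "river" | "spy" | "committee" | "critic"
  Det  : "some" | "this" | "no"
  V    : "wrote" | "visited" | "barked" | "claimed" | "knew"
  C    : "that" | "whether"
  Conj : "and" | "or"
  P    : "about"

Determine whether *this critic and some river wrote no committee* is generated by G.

S
  NP
    NP
      Det: this
      N: critic
    Conj: and
    NP
      Det: some
      N: river
  VP
    V: wrote
    NP
      Det: no
      N: committee
Each bracket corresponds to one application of a listed rule, so the string is derivable from S.

Grammatical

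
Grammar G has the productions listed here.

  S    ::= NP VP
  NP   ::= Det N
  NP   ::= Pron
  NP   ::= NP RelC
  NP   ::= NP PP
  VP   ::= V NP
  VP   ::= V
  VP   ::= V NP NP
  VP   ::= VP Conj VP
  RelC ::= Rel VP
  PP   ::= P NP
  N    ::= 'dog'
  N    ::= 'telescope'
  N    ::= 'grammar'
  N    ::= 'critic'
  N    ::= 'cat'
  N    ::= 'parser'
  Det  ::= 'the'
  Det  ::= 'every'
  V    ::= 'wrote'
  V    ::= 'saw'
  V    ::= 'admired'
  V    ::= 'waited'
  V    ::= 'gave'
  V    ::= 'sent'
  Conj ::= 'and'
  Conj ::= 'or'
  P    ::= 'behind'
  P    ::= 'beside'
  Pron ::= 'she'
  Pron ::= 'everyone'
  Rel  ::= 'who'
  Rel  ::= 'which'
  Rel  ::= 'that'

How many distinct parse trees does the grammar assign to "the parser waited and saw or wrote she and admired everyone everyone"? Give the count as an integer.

5

Two of the 5 distinct bracketings:
[S [NP [Det the] [N parser]] [VP [VP [V waited]] [Conj and] [VP [VP [V saw]] [Conj or] [VP [VP [V wrote] [NP [Pron she]]] [Conj and] [VP [V admired] [NP [Pron everyone]] [NP [Pron everyone]]]]]]]
[S [NP [Det the] [N parser]] [VP [VP [V waited]] [Conj and] [VP [VP [VP [V saw]] [Conj or] [VP [V wrote] [NP [Pron she]]]] [Conj and] [VP [V admired] [NP [Pron everyone]] [NP [Pron everyone]]]]]]
The trees differ in how a recursive rule is bracketed over the same span.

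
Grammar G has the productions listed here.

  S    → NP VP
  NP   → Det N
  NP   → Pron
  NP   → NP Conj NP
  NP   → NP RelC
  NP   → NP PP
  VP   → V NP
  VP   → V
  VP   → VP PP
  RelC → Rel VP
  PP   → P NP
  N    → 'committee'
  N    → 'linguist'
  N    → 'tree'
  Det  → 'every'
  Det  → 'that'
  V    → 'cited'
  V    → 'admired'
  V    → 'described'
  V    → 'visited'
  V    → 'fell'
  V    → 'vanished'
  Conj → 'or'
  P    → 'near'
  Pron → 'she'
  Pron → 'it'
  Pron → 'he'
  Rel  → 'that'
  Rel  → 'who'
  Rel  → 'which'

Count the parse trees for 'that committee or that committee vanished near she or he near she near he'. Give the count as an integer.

9

Two of the 9 distinct bracketings:
[S [NP [NP [Det that] [N committee]] [Conj or] [NP [Det that] [N committee]]] [VP [VP [V vanished]] [PP [P near] [NP [NP [Pron she]] [Conj or] [NP [NP [Pron he]] [PP [P near] [NP [NP [Pron she]] [PP [P near] [NP [Pron he]]]]]]]]]]
[S [NP [NP [Det that] [N committee]] [Conj or] [NP [Det that] [N committee]]] [VP [VP [V vanished]] [PP [P near] [NP [NP [Pron she]] [Conj or] [NP [NP [NP [Pron he]] [PP [P near] [NP [Pron she]]]] [PP [P near] [NP [Pron he]]]]]]]]
The trees differ in how a recursive rule is bracketed over the same span.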